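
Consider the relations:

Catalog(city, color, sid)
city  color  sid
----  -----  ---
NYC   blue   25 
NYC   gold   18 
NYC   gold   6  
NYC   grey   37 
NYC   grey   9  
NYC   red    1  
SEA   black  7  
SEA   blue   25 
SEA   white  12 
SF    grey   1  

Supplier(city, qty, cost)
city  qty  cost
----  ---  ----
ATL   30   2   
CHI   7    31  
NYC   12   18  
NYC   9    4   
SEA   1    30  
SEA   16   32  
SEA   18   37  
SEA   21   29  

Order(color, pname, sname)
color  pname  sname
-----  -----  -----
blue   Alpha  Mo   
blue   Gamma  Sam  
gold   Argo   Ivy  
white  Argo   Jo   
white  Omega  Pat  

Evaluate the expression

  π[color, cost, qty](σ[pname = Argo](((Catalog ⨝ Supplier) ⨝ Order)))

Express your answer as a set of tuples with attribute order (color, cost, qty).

{(gold, 18, 12), (gold, 4, 9), (white, 29, 21), (white, 30, 1), (white, 32, 16), (white, 37, 18)}

Natural join on city: {(NYC, blue, 25, 12, 18), (NYC, blue, 25, 9, 4), (NYC, gold, 18, 12, 18), (NYC, gold, 18, 9, 4), (NYC, gold, 6, 12, 18), (NYC, gold, 6, 9, 4), (NYC, grey, 37, 12, 18), (NYC, grey, 37, 9, 4), (NYC, grey, 9, 12, 18), (NYC, grey, 9, 9, 4), (NYC, red, 1, 12, 18), (NYC, red, 1, 9, 4), (SEA, black, 7, 1, 30), (SEA, black, 7, 16, 32), (SEA, black, 7, 18, 37), (SEA, black, 7, 21, 29), (SEA, blue, 25, 1, 30), (SEA, blue, 25, 16, 32), (SEA, blue, 25, 18, 37), (SEA, blue, 25, 21, 29), (SEA, white, 12, 1, 30), (SEA, white, 12, 16, 32), (SEA, white, 12, 18, 37), (SEA, white, 12, 21, 29)}
Natural join on color: {(NYC, blue, 25, 12, 18, Alpha, Mo), (NYC, blue, 25, 12, 18, Gamma, Sam), (NYC, blue, 25, 9, 4, Alpha, Mo), (NYC, blue, 25, 9, 4, Gamma, Sam), (NYC, gold, 18, 12, 18, Argo, Ivy), (NYC, gold, 18, 9, 4, Argo, Ivy), (NYC, gold, 6, 12, 18, Argo, Ivy), (NYC, gold, 6, 9, 4, Argo, Ivy), (SEA, blue, 25, 1, 30, Alpha, Mo), (SEA, blue, 25, 1, 30, Gamma, Sam), (SEA, blue, 25, 16, 32, Alpha, Mo), (SEA, blue, 25, 16, 32, Gamma, Sam), (SEA, blue, 25, 18, 37, Alpha, Mo), (SEA, blue, 25, 18, 37, Gamma, Sam), (SEA, blue, 25, 21, 29, Alpha, Mo), (SEA, blue, 25, 21, 29, Gamma, Sam), (SEA, white, 12, 1, 30, Argo, Jo), (SEA, white, 12, 1, 30, Omega, Pat), (SEA, white, 12, 16, 32, Argo, Jo), (SEA, white, 12, 16, 32, Omega, Pat), (SEA, white, 12, 18, 37, Argo, Jo), (SEA, white, 12, 18, 37, Omega, Pat), (SEA, white, 12, 21, 29, Argo, Jo), (SEA, white, 12, 21, 29, Omega, Pat)}
σ[pname = Argo]: keep tuples satisfying pname = Argo → {(NYC, gold, 18, 12, 18, Argo, Ivy), (NYC, gold, 18, 9, 4, Argo, Ivy), (NYC, gold, 6, 12, 18, Argo, Ivy), (NYC, gold, 6, 9, 4, Argo, Ivy), (SEA, white, 12, 1, 30, Argo, Jo), (SEA, white, 12, 16, 32, Argo, Jo), (SEA, white, 12, 18, 37, Argo, Jo), (SEA, white, 12, 21, 29, Argo, Jo)}
π_{color, cost, qty} gives {(gold, 18, 12), (gold, 4, 9), (white, 29, 21), (white, 30, 1), (white, 32, 16), (white, 37, 18)} (2 duplicate(s) eliminated).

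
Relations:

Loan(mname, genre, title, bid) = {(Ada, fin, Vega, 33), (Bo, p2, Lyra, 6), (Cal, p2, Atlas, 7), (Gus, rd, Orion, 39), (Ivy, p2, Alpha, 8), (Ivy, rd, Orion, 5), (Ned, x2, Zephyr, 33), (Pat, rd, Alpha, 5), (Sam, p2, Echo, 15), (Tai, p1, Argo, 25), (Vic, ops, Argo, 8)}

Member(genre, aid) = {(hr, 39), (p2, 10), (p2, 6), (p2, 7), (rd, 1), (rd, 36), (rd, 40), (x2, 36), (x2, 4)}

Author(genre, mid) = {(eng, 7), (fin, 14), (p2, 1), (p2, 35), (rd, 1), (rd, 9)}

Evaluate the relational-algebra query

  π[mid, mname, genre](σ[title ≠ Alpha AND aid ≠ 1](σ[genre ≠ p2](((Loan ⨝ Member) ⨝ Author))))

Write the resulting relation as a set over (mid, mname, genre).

{(1, Gus, rd), (1, Ivy, rd), (9, Gus, rd), (9, Ivy, rd)}

Joining Loan and Member on genre yields {(Bo, p2, Lyra, 6, 10), (Bo, p2, Lyra, 6, 6), (Bo, p2, Lyra, 6, 7), (Cal, p2, Atlas, 7, 10), (Cal, p2, Atlas, 7, 6), (Cal, p2, Atlas, 7, 7), (Gus, rd, Orion, 39, 1), (Gus, rd, Orion, 39, 36), (Gus, rd, Orion, 39, 40), (Ivy, p2, Alpha, 8, 10), (Ivy, p2, Alpha, 8, 6), (Ivy, p2, Alpha, 8, 7), (Ivy, rd, Orion, 5, 1), (Ivy, rd, Orion, 5, 36), (Ivy, rd, Orion, 5, 40), (Ned, x2, Zephyr, 33, 36), (Ned, x2, Zephyr, 33, 4), (Pat, rd, Alpha, 5, 1), (Pat, rd, Alpha, 5, 36), (Pat, rd, Alpha, 5, 40), (Sam, p2, Echo, 15, 10), (Sam, p2, Echo, 15, 6), (Sam, p2, Echo, 15, 7)}.
Joining (Loan ⨝ Member) and Author on genre yields {(Bo, p2, Lyra, 6, 10, 1), (Bo, p2, Lyra, 6, 10, 35), (Bo, p2, Lyra, 6, 6, 1), (Bo, p2, Lyra, 6, 6, 35), (Bo, p2, Lyra, 6, 7, 1), (Bo, p2, Lyra, 6, 7, 35), (Cal, p2, Atlas, 7, 10, 1), (Cal, p2, Atlas, 7, 10, 35), (Cal, p2, Atlas, 7, 6, 1), (Cal, p2, Atlas, 7, 6, 35), (Cal, p2, Atlas, 7, 7, 1), (Cal, p2, Atlas, 7, 7, 35), (Gus, rd, Orion, 39, 1, 1), (Gus, rd, Orion, 39, 1, 9), (Gus, rd, Orion, 39, 36, 1), (Gus, rd, Orion, 39, 36, 9), (Gus, rd, Orion, 39, 40, 1), (Gus, rd, Orion, 39, 40, 9), (Ivy, p2, Alpha, 8, 10, 1), (Ivy, p2, Alpha, 8, 10, 35), (Ivy, p2, Alpha, 8, 6, 1), (Ivy, p2, Alpha, 8, 6, 35), (Ivy, p2, Alpha, 8, 7, 1), (Ivy, p2, Alpha, 8, 7, 35), (Ivy, rd, Orion, 5, 1, 1), (Ivy, rd, Orion, 5, 1, 9), (Ivy, rd, Orion, 5, 36, 1), (Ivy, rd, Orion, 5, 36, 9), (Ivy, rd, Orion, 5, 40, 1), (Ivy, rd, Orion, 5, 40, 9), (Pat, rd, Alpha, 5, 1, 1), (Pat, rd, Alpha, 5, 1, 9), (Pat, rd, Alpha, 5, 36, 1), (Pat, rd, Alpha, 5, 36, 9), (Pat, rd, Alpha, 5, 40, 1), (Pat, rd, Alpha, 5, 40, 9), (Sam, p2, Echo, 15, 10, 1), (Sam, p2, Echo, 15, 10, 35), (Sam, p2, Echo, 15, 6, 1), (Sam, p2, Echo, 15, 6, 35), (Sam, p2, Echo, 15, 7, 1), (Sam, p2, Echo, 15, 7, 35)}.
Selection genre ≠ p2: {(Gus, rd, Orion, 39, 1, 1), (Gus, rd, Orion, 39, 1, 9), (Gus, rd, Orion, 39, 36, 1), (Gus, rd, Orion, 39, 36, 9), (Gus, rd, Orion, 39, 40, 1), (Gus, rd, Orion, 39, 40, 9), (Ivy, rd, Orion, 5, 1, 1), (Ivy, rd, Orion, 5, 1, 9), (Ivy, rd, Orion, 5, 36, 1), (Ivy, rd, Orion, 5, 36, 9), (Ivy, rd, Orion, 5, 40, 1), (Ivy, rd, Orion, 5, 40, 9), (Pat, rd, Alpha, 5, 1, 1), (Pat, rd, Alpha, 5, 1, 9), (Pat, rd, Alpha, 5, 36, 1), (Pat, rd, Alpha, 5, 36, 9), (Pat, rd, Alpha, 5, 40, 1), (Pat, rd, Alpha, 5, 40, 9)}
Selection title ≠ Alpha AND aid ≠ 1: {(Gus, rd, Orion, 39, 36, 1), (Gus, rd, Orion, 39, 36, 9), (Gus, rd, Orion, 39, 40, 1), (Gus, rd, Orion, 39, 40, 9), (Ivy, rd, Orion, 5, 36, 1), (Ivy, rd, Orion, 5, 36, 9), (Ivy, rd, Orion, 5, 40, 1), (Ivy, rd, Orion, 5, 40, 9)}
Projecting to mid, mname, genre (4 duplicate(s) eliminated): {(1, Gus, rd), (1, Ivy, rd), (9, Gus, rd), (9, Ivy, rd)}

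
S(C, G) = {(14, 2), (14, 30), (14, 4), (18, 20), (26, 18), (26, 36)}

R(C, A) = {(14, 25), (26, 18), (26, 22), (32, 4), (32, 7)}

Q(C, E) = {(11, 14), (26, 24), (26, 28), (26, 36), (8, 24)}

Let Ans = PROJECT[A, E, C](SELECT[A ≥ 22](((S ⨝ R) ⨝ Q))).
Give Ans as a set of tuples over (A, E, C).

{(22, 24, 26), (22, 28, 26), (22, 36, 26)}

S ⋈ R (natural join on C): {(14, 2, 25), (14, 30, 25), (14, 4, 25), (26, 18, 18), (26, 18, 22), (26, 36, 18), (26, 36, 22)}
(S ⨝ R) ⋈ Q (natural join on C): {(26, 18, 18, 24), (26, 18, 18, 28), (26, 18, 18, 36), (26, 18, 22, 24), (26, 18, 22, 28), (26, 18, 22, 36), (26, 36, 18, 24), (26, 36, 18, 28), (26, 36, 18, 36), (26, 36, 22, 24), (26, 36, 22, 28), (26, 36, 22, 36)}
Apply σ_{A ≥ 22}; surviving tuples: {(26, 18, 22, 24), (26, 18, 22, 28), (26, 18, 22, 36), (26, 36, 22, 24), (26, 36, 22, 28), (26, 36, 22, 36)}
Projecting to A, E, C (3 duplicate(s) eliminated): {(22, 24, 26), (22, 28, 26), (22, 36, 26)}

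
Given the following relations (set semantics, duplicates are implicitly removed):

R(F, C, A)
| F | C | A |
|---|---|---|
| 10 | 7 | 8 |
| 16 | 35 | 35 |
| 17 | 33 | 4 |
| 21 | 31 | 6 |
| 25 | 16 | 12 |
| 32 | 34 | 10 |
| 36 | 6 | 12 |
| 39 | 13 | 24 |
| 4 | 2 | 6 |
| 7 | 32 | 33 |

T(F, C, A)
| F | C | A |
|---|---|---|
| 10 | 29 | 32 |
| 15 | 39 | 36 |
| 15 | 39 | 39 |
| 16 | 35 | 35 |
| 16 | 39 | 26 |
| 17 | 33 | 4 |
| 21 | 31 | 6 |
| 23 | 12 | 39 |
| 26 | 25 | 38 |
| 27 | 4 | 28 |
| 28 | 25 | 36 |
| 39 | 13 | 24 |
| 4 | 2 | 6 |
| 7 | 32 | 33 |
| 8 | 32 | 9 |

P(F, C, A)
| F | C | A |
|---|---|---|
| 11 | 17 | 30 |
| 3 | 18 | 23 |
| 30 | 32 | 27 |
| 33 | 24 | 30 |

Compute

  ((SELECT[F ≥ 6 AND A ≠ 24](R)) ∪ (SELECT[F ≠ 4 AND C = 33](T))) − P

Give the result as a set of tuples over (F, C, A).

{(10, 7, 8), (16, 35, 35), (17, 33, 4), (21, 31, 6), (25, 16, 12), (32, 34, 10), (36, 6, 12), (7, 32, 33)}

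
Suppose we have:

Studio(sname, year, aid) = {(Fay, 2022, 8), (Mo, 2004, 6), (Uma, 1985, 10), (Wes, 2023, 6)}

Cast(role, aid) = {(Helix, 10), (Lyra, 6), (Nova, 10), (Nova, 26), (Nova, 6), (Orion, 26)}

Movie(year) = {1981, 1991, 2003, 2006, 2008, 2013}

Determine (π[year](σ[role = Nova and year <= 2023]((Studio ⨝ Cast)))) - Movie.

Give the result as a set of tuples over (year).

Natural join on aid: {(Mo, 2004, 6, Lyra), (Mo, 2004, 6, Nova), (Uma, 1985, 10, Helix), (Uma, 1985, 10, Nova), (Wes, 2023, 6, Lyra), (Wes, 2023, 6, Nova)}
Apply σ_{role = Nova and year <= 2023}; surviving tuples: {(Mo, 2004, 6, Nova), (Uma, 1985, 10, Nova), (Wes, 2023, 6, Nova)}
π[year]: project onto (year) → {1985, 2004, 2023}
Taking the difference: {1985, 2004, 2023}

{1985, 2004, 2023}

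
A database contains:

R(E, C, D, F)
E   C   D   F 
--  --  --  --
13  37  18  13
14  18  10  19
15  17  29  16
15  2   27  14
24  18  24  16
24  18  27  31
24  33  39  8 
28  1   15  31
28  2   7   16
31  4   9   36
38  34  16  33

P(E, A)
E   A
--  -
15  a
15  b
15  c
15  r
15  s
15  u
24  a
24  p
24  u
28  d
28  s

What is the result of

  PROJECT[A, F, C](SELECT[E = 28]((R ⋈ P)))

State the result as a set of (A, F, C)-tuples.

Joining R and P on E yields {(15, 17, 29, 16, a), (15, 17, 29, 16, b), (15, 17, 29, 16, c), (15, 17, 29, 16, r), (15, 17, 29, 16, s), (15, 17, 29, 16, u), (15, 2, 27, 14, a), (15, 2, 27, 14, b), (15, 2, 27, 14, c), (15, 2, 27, 14, r), (15, 2, 27, 14, s), (15, 2, 27, 14, u), (24, 18, 24, 16, a), (24, 18, 24, 16, p), (24, 18, 24, 16, u), (24, 18, 27, 31, a), (24, 18, 27, 31, p), (24, 18, 27, 31, u), (24, 33, 39, 8, a), (24, 33, 39, 8, p), (24, 33, 39, 8, u), (28, 1, 15, 31, d), (28, 1, 15, 31, s), (28, 2, 7, 16, d), (28, 2, 7, 16, s)}.
σ[E = 28]: keep tuples satisfying E = 28 → {(28, 1, 15, 31, d), (28, 1, 15, 31, s), (28, 2, 7, 16, d), (28, 2, 7, 16, s)}
π[A, F, C]: project onto (A, F, C) → {(d, 16, 2), (d, 31, 1), (s, 16, 2), (s, 31, 1)}

{(d, 16, 2), (d, 31, 1), (s, 16, 2), (s, 31, 1)}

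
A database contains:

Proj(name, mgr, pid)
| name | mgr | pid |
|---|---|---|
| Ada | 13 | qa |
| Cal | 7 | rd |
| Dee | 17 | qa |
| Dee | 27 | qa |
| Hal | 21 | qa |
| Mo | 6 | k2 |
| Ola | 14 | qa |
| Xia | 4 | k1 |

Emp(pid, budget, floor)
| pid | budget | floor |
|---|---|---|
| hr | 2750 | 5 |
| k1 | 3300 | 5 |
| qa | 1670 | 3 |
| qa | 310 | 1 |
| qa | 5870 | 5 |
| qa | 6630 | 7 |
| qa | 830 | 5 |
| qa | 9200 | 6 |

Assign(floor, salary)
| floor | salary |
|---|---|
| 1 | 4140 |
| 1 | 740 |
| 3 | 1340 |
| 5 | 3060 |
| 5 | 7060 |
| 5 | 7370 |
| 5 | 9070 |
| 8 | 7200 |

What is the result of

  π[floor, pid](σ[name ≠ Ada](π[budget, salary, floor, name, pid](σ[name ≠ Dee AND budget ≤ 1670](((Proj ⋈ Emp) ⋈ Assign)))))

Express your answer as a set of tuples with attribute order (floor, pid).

{(1, qa), (3, qa), (5, qa)}

Joining Proj and Emp on pid yields {(Ada, 13, qa, 1670, 3), (Ada, 13, qa, 310, 1), (Ada, 13, qa, 5870, 5), (Ada, 13, qa, 6630, 7), (Ada, 13, qa, 830, 5), (Ada, 13, qa, 9200, 6), (Dee, 17, qa, 1670, 3), (Dee, 17, qa, 310, 1), (Dee, 17, qa, 5870, 5), (Dee, 17, qa, 6630, 7), (Dee, 17, qa, 830, 5), (Dee, 17, qa, 9200, 6), (Dee, 27, qa, 1670, 3), (Dee, 27, qa, 310, 1), (Dee, 27, qa, 5870, 5), (Dee, 27, qa, 6630, 7), (Dee, 27, qa, 830, 5), (Dee, 27, qa, 9200, 6), (Hal, 21, qa, 1670, 3), (Hal, 21, qa, 310, 1), (Hal, 21, qa, 5870, 5), (Hal, 21, qa, 6630, 7), (Hal, 21, qa, 830, 5), (Hal, 21, qa, 9200, 6), (Ola, 14, qa, 1670, 3), (Ola, 14, qa, 310, 1), (Ola, 14, qa, 5870, 5), (Ola, 14, qa, 6630, 7), (Ola, 14, qa, 830, 5), (Ola, 14, qa, 9200, 6), (Xia, 4, k1, 3300, 5)}.
Joining (Proj ⋈ Emp) and Assign on floor yields {(Ada, 13, qa, 1670, 3, 1340), (Ada, 13, qa, 310, 1, 4140), (Ada, 13, qa, 310, 1, 740), (Ada, 13, qa, 5870, 5, 3060), (Ada, 13, qa, 5870, 5, 7060), (Ada, 13, qa, 5870, 5, 7370), (Ada, 13, qa, 5870, 5, 9070), (Ada, 13, qa, 830, 5, 3060), (Ada, 13, qa, 830, 5, 7060), (Ada, 13, qa, 830, 5, 7370), (Ada, 13, qa, 830, 5, 9070), (Dee, 17, qa, 1670, 3, 1340), (Dee, 17, qa, 310, 1, 4140), (Dee, 17, qa, 310, 1, 740), (Dee, 17, qa, 5870, 5, 3060), (Dee, 17, qa, 5870, 5, 7060), (Dee, 17, qa, 5870, 5, 7370), (Dee, 17, qa, 5870, 5, 9070), (Dee, 17, qa, 830, 5, 3060), (Dee, 17, qa, 830, 5, 7060), (Dee, 17, qa, 830, 5, 7370), (Dee, 17, qa, 830, 5, 9070), (Dee, 27, qa, 1670, 3, 1340), (Dee, 27, qa, 310, 1, 4140), (Dee, 27, qa, 310, 1, 740), (Dee, 27, qa, 5870, 5, 3060), (Dee, 27, qa, 5870, 5, 7060), (Dee, 27, qa, 5870, 5, 7370), (Dee, 27, qa, 5870, 5, 9070), (Dee, 27, qa, 830, 5, 3060), (Dee, 27, qa, 830, 5, 7060), (Dee, 27, qa, 830, 5, 7370), (Dee, 27, qa, 830, 5, 9070), (Hal, 21, qa, 1670, 3, 1340), (Hal, 21, qa, 310, 1, 4140), (Hal, 21, qa, 310, 1, 740), (Hal, 21, qa, 5870, 5, 3060), (Hal, 21, qa, 5870, 5, 7060), (Hal, 21, qa, 5870, 5, 7370), (Hal, 21, qa, 5870, 5, 9070), (Hal, 21, qa, 830, 5, 3060), (Hal, 21, qa, 830, 5, 7060), (Hal, 21, qa, 830, 5, 7370), (Hal, 21, qa, 830, 5, 9070), (Ola, 14, qa, 1670, 3, 1340), (Ola, 14, qa, 310, 1, 4140), (Ola, 14, qa, 310, 1, 740), (Ola, 14, qa, 5870, 5, 3060), (Ola, 14, qa, 5870, 5, 7060), (Ola, 14, qa, 5870, 5, 7370), (Ola, 14, qa, 5870, 5, 9070), (Ola, 14, qa, 830, 5, 3060), (Ola, 14, qa, 830, 5, 7060), (Ola, 14, qa, 830, 5, 7370), (Ola, 14, qa, 830, 5, 9070), (Xia, 4, k1, 3300, 5, 3060), (Xia, 4, k1, 3300, 5, 7060), (Xia, 4, k1, 3300, 5, 7370), (Xia, 4, k1, 3300, 5, 9070)}.
σ[name ≠ Dee AND budget ≤ 1670]: keep tuples satisfying name ≠ Dee AND budget ≤ 1670 → {(Ada, 13, qa, 1670, 3, 1340), (Ada, 13, qa, 310, 1, 4140), (Ada, 13, qa, 310, 1, 740), (Ada, 13, qa, 830, 5, 3060), (Ada, 13, qa, 830, 5, 7060), (Ada, 13, qa, 830, 5, 7370), (Ada, 13, qa, 830, 5, 9070), (Hal, 21, qa, 1670, 3, 1340), (Hal, 21, qa, 310, 1, 4140), (Hal, 21, qa, 310, 1, 740), (Hal, 21, qa, 830, 5, 3060), (Hal, 21, qa, 830, 5, 7060), (Hal, 21, qa, 830, 5, 7370), (Hal, 21, qa, 830, 5, 9070), (Ola, 14, qa, 1670, 3, 1340), (Ola, 14, qa, 310, 1, 4140), (Ola, 14, qa, 310, 1, 740), (Ola, 14, qa, 830, 5, 3060), (Ola, 14, qa, 830, 5, 7060), (Ola, 14, qa, 830, 5, 7370), (Ola, 14, qa, 830, 5, 9070)}
Keep only column(s) budget, salary, floor, name, pid: {(1670, 1340, 3, Ada, qa), (1670, 1340, 3, Hal, qa), (1670, 1340, 3, Ola, qa), (310, 4140, 1, Ada, qa), (310, 4140, 1, Hal, qa), (310, 4140, 1, Ola, qa), (310, 740, 1, Ada, qa), (310, 740, 1, Hal, qa), (310, 740, 1, Ola, qa), (830, 3060, 5, Ada, qa), (830, 3060, 5, Hal, qa), (830, 3060, 5, Ola, qa), (830, 7060, 5, Ada, qa), (830, 7060, 5, Hal, qa), (830, 7060, 5, Ola, qa), (830, 7370, 5, Ada, qa), (830, 7370, 5, Hal, qa), (830, 7370, 5, Ola, qa), (830, 9070, 5, Ada, qa), (830, 9070, 5, Hal, qa), (830, 9070, 5, Ola, qa)}
σ[name ≠ Ada]: keep tuples satisfying name ≠ Ada → {(1670, 1340, 3, Hal, qa), (1670, 1340, 3, Ola, qa), (310, 4140, 1, Hal, qa), (310, 4140, 1, Ola, qa), (310, 740, 1, Hal, qa), (310, 740, 1, Ola, qa), (830, 3060, 5, Hal, qa), (830, 3060, 5, Ola, qa), (830, 7060, 5, Hal, qa), (830, 7060, 5, Ola, qa), (830, 7370, 5, Hal, qa), (830, 7370, 5, Ola, qa), (830, 9070, 5, Hal, qa), (830, 9070, 5, Ola, qa)}
Keep only column(s) floor, pid (11 duplicate(s) eliminated): {(1, qa), (3, qa), (5, qa)}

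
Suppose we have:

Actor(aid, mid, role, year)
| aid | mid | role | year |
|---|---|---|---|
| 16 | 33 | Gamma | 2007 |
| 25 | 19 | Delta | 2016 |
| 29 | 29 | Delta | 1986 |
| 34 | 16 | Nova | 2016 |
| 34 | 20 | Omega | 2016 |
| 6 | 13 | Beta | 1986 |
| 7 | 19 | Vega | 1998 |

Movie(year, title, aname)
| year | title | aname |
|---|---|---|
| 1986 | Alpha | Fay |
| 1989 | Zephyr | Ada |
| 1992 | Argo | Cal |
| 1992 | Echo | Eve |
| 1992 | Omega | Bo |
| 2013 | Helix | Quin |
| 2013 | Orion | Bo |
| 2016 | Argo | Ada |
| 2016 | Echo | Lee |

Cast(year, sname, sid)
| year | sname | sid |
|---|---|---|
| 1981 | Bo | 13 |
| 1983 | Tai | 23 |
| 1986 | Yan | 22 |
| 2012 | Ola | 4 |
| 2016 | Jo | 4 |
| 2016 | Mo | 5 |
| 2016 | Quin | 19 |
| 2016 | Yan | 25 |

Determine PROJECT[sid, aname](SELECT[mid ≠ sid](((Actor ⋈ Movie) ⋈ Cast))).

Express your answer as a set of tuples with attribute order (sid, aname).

{(19, Ada), (19, Lee), (22, Fay), (25, Ada), (25, Lee), (4, Ada), (4, Lee), (5, Ada), (5, Lee)}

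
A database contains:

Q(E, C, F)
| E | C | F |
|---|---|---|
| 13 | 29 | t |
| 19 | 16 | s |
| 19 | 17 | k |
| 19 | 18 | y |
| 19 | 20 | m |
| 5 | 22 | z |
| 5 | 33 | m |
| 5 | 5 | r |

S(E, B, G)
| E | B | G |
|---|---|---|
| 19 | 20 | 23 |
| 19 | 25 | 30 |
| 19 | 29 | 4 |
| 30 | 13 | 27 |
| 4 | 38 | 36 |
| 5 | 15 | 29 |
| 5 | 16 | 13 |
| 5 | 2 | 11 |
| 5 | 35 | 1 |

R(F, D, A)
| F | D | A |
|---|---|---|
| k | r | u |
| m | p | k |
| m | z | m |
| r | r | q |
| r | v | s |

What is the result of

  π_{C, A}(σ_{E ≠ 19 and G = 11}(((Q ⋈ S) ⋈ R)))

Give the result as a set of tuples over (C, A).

{(33, k), (33, m), (5, q), (5, s)}

Natural join on E: {(19, 16, s, 20, 23), (19, 16, s, 25, 30), (19, 16, s, 29, 4), (19, 17, k, 20, 23), (19, 17, k, 25, 30), (19, 17, k, 29, 4), (19, 18, y, 20, 23), (19, 18, y, 25, 30), (19, 18, y, 29, 4), (19, 20, m, 20, 23), (19, 20, m, 25, 30), (19, 20, m, 29, 4), (5, 22, z, 15, 29), (5, 22, z, 16, 13), (5, 22, z, 2, 11), (5, 22, z, 35, 1), (5, 33, m, 15, 29), (5, 33, m, 16, 13), (5, 33, m, 2, 11), (5, 33, m, 35, 1), (5, 5, r, 15, 29), (5, 5, r, 16, 13), (5, 5, r, 2, 11), (5, 5, r, 35, 1)}
Natural join on F: {(19, 17, k, 20, 23, r, u), (19, 17, k, 25, 30, r, u), (19, 17, k, 29, 4, r, u), (19, 20, m, 20, 23, p, k), (19, 20, m, 20, 23, z, m), (19, 20, m, 25, 30, p, k), (19, 20, m, 25, 30, z, m), (19, 20, m, 29, 4, p, k), (19, 20, m, 29, 4, z, m), (5, 33, m, 15, 29, p, k), (5, 33, m, 15, 29, z, m), (5, 33, m, 16, 13, p, k), (5, 33, m, 16, 13, z, m), (5, 33, m, 2, 11, p, k), (5, 33, m, 2, 11, z, m), (5, 33, m, 35, 1, p, k), (5, 33, m, 35, 1, z, m), (5, 5, r, 15, 29, r, q), (5, 5, r, 15, 29, v, s), (5, 5, r, 16, 13, r, q), (5, 5, r, 16, 13, v, s), (5, 5, r, 2, 11, r, q), (5, 5, r, 2, 11, v, s), (5, 5, r, 35, 1, r, q), (5, 5, r, 35, 1, v, s)}
Apply σ_{E ≠ 19 and G = 11}; surviving tuples: {(5, 33, m, 2, 11, p, k), (5, 33, m, 2, 11, z, m), (5, 5, r, 2, 11, r, q), (5, 5, r, 2, 11, v, s)}
Keep only column(s) C, A: {(33, k), (33, m), (5, q), (5, s)}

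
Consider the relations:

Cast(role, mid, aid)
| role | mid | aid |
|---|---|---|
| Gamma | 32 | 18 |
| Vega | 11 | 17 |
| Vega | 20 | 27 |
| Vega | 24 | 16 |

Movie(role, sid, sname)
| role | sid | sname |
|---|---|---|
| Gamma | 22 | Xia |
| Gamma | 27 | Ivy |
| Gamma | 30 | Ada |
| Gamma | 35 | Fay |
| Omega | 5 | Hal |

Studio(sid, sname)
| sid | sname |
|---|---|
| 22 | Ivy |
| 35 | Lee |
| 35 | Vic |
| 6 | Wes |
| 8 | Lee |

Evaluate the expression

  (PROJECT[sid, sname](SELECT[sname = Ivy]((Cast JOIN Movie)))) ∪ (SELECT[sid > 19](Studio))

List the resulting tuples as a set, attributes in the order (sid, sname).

Cast ⋈ Movie (natural join on role): {(Gamma, 32, 18, 22, Xia), (Gamma, 32, 18, 27, Ivy), (Gamma, 32, 18, 30, Ada), (Gamma, 32, 18, 35, Fay)}
Filtering on sname = Ivy leaves {(Gamma, 32, 18, 27, Ivy)}.
π_{sid, sname} gives {(27, Ivy)}.
Filtering on sid > 19 leaves {(22, Ivy), (35, Lee), (35, Vic)}.
Union: {(27, Ivy)} with {(22, Ivy), (35, Lee), (35, Vic)} → {(22, Ivy), (27, Ivy), (35, Lee), (35, Vic)}

{(22, Ivy), (27, Ivy), (35, Lee), (35, Vic)}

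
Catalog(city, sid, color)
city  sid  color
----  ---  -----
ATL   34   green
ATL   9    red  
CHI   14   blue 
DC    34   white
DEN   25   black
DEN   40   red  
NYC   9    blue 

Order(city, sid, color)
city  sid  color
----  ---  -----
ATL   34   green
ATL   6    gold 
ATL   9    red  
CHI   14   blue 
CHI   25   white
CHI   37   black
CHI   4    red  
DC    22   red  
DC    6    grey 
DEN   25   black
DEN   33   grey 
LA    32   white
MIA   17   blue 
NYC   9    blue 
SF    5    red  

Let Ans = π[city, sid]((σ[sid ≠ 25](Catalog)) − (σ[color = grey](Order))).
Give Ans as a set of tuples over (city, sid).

Selection sid ≠ 25: {(ATL, 34, green), (ATL, 9, red), (CHI, 14, blue), (DC, 34, white), (DEN, 40, red), (NYC, 9, blue)}
Selection color = grey: {(DC, 6, grey), (DEN, 33, grey)}
Set difference of the two operands is {(ATL, 34, green), (ATL, 9, red), (CHI, 14, blue), (DC, 34, white), (DEN, 40, red), (NYC, 9, blue)}.
π_{city, sid} gives {(ATL, 34), (ATL, 9), (CHI, 14), (DC, 34), (DEN, 40), (NYC, 9)}.

{(ATL, 34), (ATL, 9), (CHI, 14), (DC, 34), (DEN, 40), (NYC, 9)}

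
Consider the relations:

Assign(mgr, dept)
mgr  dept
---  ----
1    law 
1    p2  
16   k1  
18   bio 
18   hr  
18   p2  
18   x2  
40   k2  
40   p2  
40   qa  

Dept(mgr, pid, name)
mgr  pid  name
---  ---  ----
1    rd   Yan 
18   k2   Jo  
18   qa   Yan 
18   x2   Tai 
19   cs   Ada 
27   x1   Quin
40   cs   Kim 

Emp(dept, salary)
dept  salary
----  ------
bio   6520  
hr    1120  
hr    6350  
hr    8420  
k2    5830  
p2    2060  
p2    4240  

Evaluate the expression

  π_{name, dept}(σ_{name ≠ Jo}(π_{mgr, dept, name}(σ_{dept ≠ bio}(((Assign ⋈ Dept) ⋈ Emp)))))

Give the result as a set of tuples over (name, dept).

Assign ⋈ Dept (natural join on mgr): {(1, law, rd, Yan), (1, p2, rd, Yan), (18, bio, k2, Jo), (18, bio, qa, Yan), (18, bio, x2, Tai), (18, hr, k2, Jo), (18, hr, qa, Yan), (18, hr, x2, Tai), (18, p2, k2, Jo), (18, p2, qa, Yan), (18, p2, x2, Tai), (18, x2, k2, Jo), (18, x2, qa, Yan), (18, x2, x2, Tai), (40, k2, cs, Kim), (40, p2, cs, Kim), (40, qa, cs, Kim)}
(Assign ⋈ Dept) ⋈ Emp (natural join on dept): {(1, p2, rd, Yan, 2060), (1, p2, rd, Yan, 4240), (18, bio, k2, Jo, 6520), (18, bio, qa, Yan, 6520), (18, bio, x2, Tai, 6520), (18, hr, k2, Jo, 1120), (18, hr, k2, Jo, 6350), (18, hr, k2, Jo, 8420), (18, hr, qa, Yan, 1120), (18, hr, qa, Yan, 6350), (18, hr, qa, Yan, 8420), (18, hr, x2, Tai, 1120), (18, hr, x2, Tai, 6350), (18, hr, x2, Tai, 8420), (18, p2, k2, Jo, 2060), (18, p2, k2, Jo, 4240), (18, p2, qa, Yan, 2060), (18, p2, qa, Yan, 4240), (18, p2, x2, Tai, 2060), (18, p2, x2, Tai, 4240), (40, k2, cs, Kim, 5830), (40, p2, cs, Kim, 2060), (40, p2, cs, Kim, 4240)}
Selection dept ≠ bio: {(1, p2, rd, Yan, 2060), (1, p2, rd, Yan, 4240), (18, hr, k2, Jo, 1120), (18, hr, k2, Jo, 6350), (18, hr, k2, Jo, 8420), (18, hr, qa, Yan, 1120), (18, hr, qa, Yan, 6350), (18, hr, qa, Yan, 8420), (18, hr, x2, Tai, 1120), (18, hr, x2, Tai, 6350), (18, hr, x2, Tai, 8420), (18, p2, k2, Jo, 2060), (18, p2, k2, Jo, 4240), (18, p2, qa, Yan, 2060), (18, p2, qa, Yan, 4240), (18, p2, x2, Tai, 2060), (18, p2, x2, Tai, 4240), (40, k2, cs, Kim, 5830), (40, p2, cs, Kim, 2060), (40, p2, cs, Kim, 4240)}
Keep only column(s) mgr, dept, name (11 duplicate(s) eliminated): {(1, p2, Yan), (18, hr, Jo), (18, hr, Tai), (18, hr, Yan), (18, p2, Jo), (18, p2, Tai), (18, p2, Yan), (40, k2, Kim), (40, p2, Kim)}
Selection name ≠ Jo: {(1, p2, Yan), (18, hr, Tai), (18, hr, Yan), (18, p2, Tai), (18, p2, Yan), (40, k2, Kim), (40, p2, Kim)}
Keep only column(s) name, dept (1 duplicate(s) eliminated): {(Kim, k2), (Kim, p2), (Tai, hr), (Tai, p2), (Yan, hr), (Yan, p2)}

{(Kim, k2), (Kim, p2), (Tai, hr), (Tai, p2), (Yan, hr), (Yan, p2)}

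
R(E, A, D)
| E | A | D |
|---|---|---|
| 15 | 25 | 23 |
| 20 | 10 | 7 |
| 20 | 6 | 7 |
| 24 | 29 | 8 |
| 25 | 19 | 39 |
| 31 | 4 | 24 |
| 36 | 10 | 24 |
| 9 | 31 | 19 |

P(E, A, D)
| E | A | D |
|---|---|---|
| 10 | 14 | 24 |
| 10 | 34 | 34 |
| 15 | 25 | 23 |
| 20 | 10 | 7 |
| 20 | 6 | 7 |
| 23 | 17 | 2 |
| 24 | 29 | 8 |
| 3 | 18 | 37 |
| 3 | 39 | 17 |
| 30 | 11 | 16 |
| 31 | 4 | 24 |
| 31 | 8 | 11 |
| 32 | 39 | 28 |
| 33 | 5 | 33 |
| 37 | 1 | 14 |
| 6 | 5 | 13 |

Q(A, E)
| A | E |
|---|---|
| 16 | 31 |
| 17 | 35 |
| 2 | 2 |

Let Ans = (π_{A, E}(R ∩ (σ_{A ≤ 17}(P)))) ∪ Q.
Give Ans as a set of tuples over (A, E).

σ[A ≤ 17]: keep tuples satisfying A ≤ 17 → {(10, 14, 24), (20, 10, 7), (20, 6, 7), (23, 17, 2), (30, 11, 16), (31, 4, 24), (31, 8, 11), (33, 5, 33), (37, 1, 14), (6, 5, 13)}
Set intersection of the two operands is {(20, 10, 7), (20, 6, 7), (31, 4, 24)}.
Projecting to A, E: {(10, 20), (4, 31), (6, 20)}
Set union of the two operands is {(10, 20), (16, 31), (17, 35), (2, 2), (4, 31), (6, 20)}.

{(10, 20), (16, 31), (17, 35), (2, 2), (4, 31), (6, 20)}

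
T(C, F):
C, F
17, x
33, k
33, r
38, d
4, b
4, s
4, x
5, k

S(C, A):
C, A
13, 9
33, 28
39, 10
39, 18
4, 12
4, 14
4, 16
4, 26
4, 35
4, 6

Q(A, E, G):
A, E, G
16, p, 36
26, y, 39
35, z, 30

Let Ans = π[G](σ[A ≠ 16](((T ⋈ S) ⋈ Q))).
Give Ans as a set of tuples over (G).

{30, 39}

T ⋈ S (natural join on C): {(33, k, 28), (33, r, 28), (4, b, 12), (4, b, 14), (4, b, 16), (4, b, 26), (4, b, 35), (4, b, 6), (4, s, 12), (4, s, 14), (4, s, 16), (4, s, 26), (4, s, 35), (4, s, 6), (4, x, 12), (4, x, 14), (4, x, 16), (4, x, 26), (4, x, 35), (4, x, 6)}
(T ⋈ S) ⋈ Q (natural join on A): {(4, b, 16, p, 36), (4, b, 26, y, 39), (4, b, 35, z, 30), (4, s, 16, p, 36), (4, s, 26, y, 39), (4, s, 35, z, 30), (4, x, 16, p, 36), (4, x, 26, y, 39), (4, x, 35, z, 30)}
σ[A ≠ 16]: keep tuples satisfying A ≠ 16 → {(4, b, 26, y, 39), (4, b, 35, z, 30), (4, s, 26, y, 39), (4, s, 35, z, 30), (4, x, 26, y, 39), (4, x, 35, z, 30)}
π_{G} gives {30, 39} (4 duplicate(s) eliminated).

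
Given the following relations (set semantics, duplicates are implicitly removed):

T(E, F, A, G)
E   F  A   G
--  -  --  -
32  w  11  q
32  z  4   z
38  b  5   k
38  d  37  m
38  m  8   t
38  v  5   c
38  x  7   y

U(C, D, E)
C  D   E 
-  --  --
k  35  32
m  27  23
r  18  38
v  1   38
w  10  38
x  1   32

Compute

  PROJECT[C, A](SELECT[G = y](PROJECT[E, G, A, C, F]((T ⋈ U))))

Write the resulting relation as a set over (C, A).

{(r, 7), (v, 7), (w, 7)}

Joining T and U on E yields {(32, w, 11, q, k, 35), (32, w, 11, q, x, 1), (32, z, 4, z, k, 35), (32, z, 4, z, x, 1), (38, b, 5, k, r, 18), (38, b, 5, k, v, 1), (38, b, 5, k, w, 10), (38, d, 37, m, r, 18), (38, d, 37, m, v, 1), (38, d, 37, m, w, 10), (38, m, 8, t, r, 18), (38, m, 8, t, v, 1), (38, m, 8, t, w, 10), (38, v, 5, c, r, 18), (38, v, 5, c, v, 1), (38, v, 5, c, w, 10), (38, x, 7, y, r, 18), (38, x, 7, y, v, 1), (38, x, 7, y, w, 10)}.
π[E, G, A, C, F]: project onto (E, G, A, C, F) → {(32, q, 11, k, w), (32, q, 11, x, w), (32, z, 4, k, z), (32, z, 4, x, z), (38, c, 5, r, v), (38, c, 5, v, v), (38, c, 5, w, v), (38, k, 5, r, b), (38, k, 5, v, b), (38, k, 5, w, b), (38, m, 37, r, d), (38, m, 37, v, d), (38, m, 37, w, d), (38, t, 8, r, m), (38, t, 8, v, m), (38, t, 8, w, m), (38, y, 7, r, x), (38, y, 7, v, x), (38, y, 7, w, x)}
Filtering on G = y leaves {(38, y, 7, r, x), (38, y, 7, v, x), (38, y, 7, w, x)}.
π[C, A]: project onto (C, A) → {(r, 7), (v, 7), (w, 7)}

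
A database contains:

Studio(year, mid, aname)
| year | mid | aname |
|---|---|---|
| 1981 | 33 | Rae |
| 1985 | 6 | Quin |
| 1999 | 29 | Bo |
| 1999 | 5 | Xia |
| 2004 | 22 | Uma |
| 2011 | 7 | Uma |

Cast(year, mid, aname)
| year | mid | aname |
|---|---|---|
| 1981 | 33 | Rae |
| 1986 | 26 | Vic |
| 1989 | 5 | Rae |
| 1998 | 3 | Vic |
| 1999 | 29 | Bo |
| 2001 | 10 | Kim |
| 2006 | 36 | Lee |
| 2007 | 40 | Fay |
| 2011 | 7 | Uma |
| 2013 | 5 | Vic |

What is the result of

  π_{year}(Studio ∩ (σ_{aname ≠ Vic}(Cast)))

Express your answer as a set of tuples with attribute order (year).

{1981, 1999, 2011}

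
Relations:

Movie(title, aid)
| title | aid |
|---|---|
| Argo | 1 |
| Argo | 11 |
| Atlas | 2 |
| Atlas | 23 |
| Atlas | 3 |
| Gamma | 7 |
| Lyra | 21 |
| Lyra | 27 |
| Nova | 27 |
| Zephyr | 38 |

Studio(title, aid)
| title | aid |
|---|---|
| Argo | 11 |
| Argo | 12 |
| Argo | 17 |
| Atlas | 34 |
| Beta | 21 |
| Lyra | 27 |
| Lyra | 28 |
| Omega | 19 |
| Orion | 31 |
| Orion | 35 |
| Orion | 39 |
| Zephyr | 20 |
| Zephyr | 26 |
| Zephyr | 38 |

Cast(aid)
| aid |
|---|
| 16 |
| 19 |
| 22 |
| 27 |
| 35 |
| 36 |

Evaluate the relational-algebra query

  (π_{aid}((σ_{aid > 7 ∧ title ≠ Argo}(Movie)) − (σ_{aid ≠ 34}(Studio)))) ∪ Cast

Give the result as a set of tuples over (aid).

{16, 19, 21, 22, 23, 27, 35, 36}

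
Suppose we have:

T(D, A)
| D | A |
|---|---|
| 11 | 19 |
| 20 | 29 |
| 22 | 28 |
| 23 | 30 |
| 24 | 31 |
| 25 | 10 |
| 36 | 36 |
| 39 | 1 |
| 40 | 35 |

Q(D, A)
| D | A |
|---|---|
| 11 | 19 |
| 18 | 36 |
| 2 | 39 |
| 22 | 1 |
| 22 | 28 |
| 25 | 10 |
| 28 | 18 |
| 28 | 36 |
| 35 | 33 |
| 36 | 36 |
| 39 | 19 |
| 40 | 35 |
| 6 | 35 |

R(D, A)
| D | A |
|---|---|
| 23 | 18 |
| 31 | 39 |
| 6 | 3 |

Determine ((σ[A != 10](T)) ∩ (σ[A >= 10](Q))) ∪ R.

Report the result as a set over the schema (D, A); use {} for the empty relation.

Selection A != 10: {(11, 19), (20, 29), (22, 28), (23, 30), (24, 31), (36, 36), (39, 1), (40, 35)}
Selection A >= 10: {(11, 19), (18, 36), (2, 39), (22, 28), (25, 10), (28, 18), (28, 36), (35, 33), (36, 36), (39, 19), (40, 35), (6, 35)}
Taking the intersection: {(11, 19), (22, 28), (36, 36), (40, 35)}
Taking the union: {(11, 19), (22, 28), (23, 18), (31, 39), (36, 36), (40, 35), (6, 3)}

{(11, 19), (22, 28), (23, 18), (31, 39), (36, 36), (40, 35), (6, 3)}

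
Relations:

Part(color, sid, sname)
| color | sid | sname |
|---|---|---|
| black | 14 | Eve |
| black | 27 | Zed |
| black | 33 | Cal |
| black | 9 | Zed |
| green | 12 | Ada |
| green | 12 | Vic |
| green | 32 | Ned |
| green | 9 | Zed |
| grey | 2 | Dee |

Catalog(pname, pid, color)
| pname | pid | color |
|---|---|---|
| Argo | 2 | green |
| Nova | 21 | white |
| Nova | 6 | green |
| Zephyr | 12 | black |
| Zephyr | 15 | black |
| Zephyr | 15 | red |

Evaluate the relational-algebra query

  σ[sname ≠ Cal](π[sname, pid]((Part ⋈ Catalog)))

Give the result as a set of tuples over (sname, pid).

{(Ada, 2), (Ada, 6), (Eve, 12), (Eve, 15), (Ned, 2), (Ned, 6), (Vic, 2), (Vic, 6), (Zed, 12), (Zed, 15), (Zed, 2), (Zed, 6)}

Natural join on color: {(black, 14, Eve, Zephyr, 12), (black, 14, Eve, Zephyr, 15), (black, 27, Zed, Zephyr, 12), (black, 27, Zed, Zephyr, 15), (black, 33, Cal, Zephyr, 12), (black, 33, Cal, Zephyr, 15), (black, 9, Zed, Zephyr, 12), (black, 9, Zed, Zephyr, 15), (green, 12, Ada, Argo, 2), (green, 12, Ada, Nova, 6), (green, 12, Vic, Argo, 2), (green, 12, Vic, Nova, 6), (green, 32, Ned, Argo, 2), (green, 32, Ned, Nova, 6), (green, 9, Zed, Argo, 2), (green, 9, Zed, Nova, 6)}
π[sname, pid]: project onto (sname, pid) (2 duplicate(s) eliminated) → {(Ada, 2), (Ada, 6), (Cal, 12), (Cal, 15), (Eve, 12), (Eve, 15), (Ned, 2), (Ned, 6), (Vic, 2), (Vic, 6), (Zed, 12), (Zed, 15), (Zed, 2), (Zed, 6)}
Apply σ_{sname ≠ Cal}; surviving tuples: {(Ada, 2), (Ada, 6), (Eve, 12), (Eve, 15), (Ned, 2), (Ned, 6), (Vic, 2), (Vic, 6), (Zed, 12), (Zed, 15), (Zed, 2), (Zed, 6)}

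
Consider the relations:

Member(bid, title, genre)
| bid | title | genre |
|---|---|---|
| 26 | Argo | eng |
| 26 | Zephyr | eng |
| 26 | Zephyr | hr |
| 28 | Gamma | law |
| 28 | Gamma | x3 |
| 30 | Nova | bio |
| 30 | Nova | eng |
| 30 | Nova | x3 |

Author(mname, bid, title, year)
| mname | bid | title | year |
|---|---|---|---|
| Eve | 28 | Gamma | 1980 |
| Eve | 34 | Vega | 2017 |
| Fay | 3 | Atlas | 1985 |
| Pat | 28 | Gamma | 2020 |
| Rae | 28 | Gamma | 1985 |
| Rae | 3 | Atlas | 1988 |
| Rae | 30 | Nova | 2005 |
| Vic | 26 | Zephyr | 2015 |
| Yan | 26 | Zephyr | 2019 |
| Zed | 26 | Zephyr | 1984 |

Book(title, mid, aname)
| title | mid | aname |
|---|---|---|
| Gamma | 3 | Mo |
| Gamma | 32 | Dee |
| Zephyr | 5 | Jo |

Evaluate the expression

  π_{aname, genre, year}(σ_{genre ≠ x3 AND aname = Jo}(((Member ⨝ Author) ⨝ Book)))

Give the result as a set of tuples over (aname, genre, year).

Member ⋈ Author (natural join on bid, title): {(26, Zephyr, eng, Vic, 2015), (26, Zephyr, eng, Yan, 2019), (26, Zephyr, eng, Zed, 1984), (26, Zephyr, hr, Vic, 2015), (26, Zephyr, hr, Yan, 2019), (26, Zephyr, hr, Zed, 1984), (28, Gamma, law, Eve, 1980), (28, Gamma, law, Pat, 2020), (28, Gamma, law, Rae, 1985), (28, Gamma, x3, Eve, 1980), (28, Gamma, x3, Pat, 2020), (28, Gamma, x3, Rae, 1985), (30, Nova, bio, Rae, 2005), (30, Nova, eng, Rae, 2005), (30, Nova, x3, Rae, 2005)}
(Member ⨝ Author) ⋈ Book (natural join on title): {(26, Zephyr, eng, Vic, 2015, 5, Jo), (26, Zephyr, eng, Yan, 2019, 5, Jo), (26, Zephyr, eng, Zed, 1984, 5, Jo), (26, Zephyr, hr, Vic, 2015, 5, Jo), (26, Zephyr, hr, Yan, 2019, 5, Jo), (26, Zephyr, hr, Zed, 1984, 5, Jo), (28, Gamma, law, Eve, 1980, 3, Mo), (28, Gamma, law, Eve, 1980, 32, Dee), (28, Gamma, law, Pat, 2020, 3, Mo), (28, Gamma, law, Pat, 2020, 32, Dee), (28, Gamma, law, Rae, 1985, 3, Mo), (28, Gamma, law, Rae, 1985, 32, Dee), (28, Gamma, x3, Eve, 1980, 3, Mo), (28, Gamma, x3, Eve, 1980, 32, Dee), (28, Gamma, x3, Pat, 2020, 3, Mo), (28, Gamma, x3, Pat, 2020, 32, Dee), (28, Gamma, x3, Rae, 1985, 3, Mo), (28, Gamma, x3, Rae, 1985, 32, Dee)}
σ[genre ≠ x3 AND aname = Jo]: keep tuples satisfying genre ≠ x3 AND aname = Jo → {(26, Zephyr, eng, Vic, 2015, 5, Jo), (26, Zephyr, eng, Yan, 2019, 5, Jo), (26, Zephyr, eng, Zed, 1984, 5, Jo), (26, Zephyr, hr, Vic, 2015, 5, Jo), (26, Zephyr, hr, Yan, 2019, 5, Jo), (26, Zephyr, hr, Zed, 1984, 5, Jo)}
Keep only column(s) aname, genre, year: {(Jo, eng, 1984), (Jo, eng, 2015), (Jo, eng, 2019), (Jo, hr, 1984), (Jo, hr, 2015), (Jo, hr, 2019)}

{(Jo, eng, 1984), (Jo, eng, 2015), (Jo, eng, 2019), (Jo, hr, 1984), (Jo, hr, 2015), (Jo, hr, 2019)}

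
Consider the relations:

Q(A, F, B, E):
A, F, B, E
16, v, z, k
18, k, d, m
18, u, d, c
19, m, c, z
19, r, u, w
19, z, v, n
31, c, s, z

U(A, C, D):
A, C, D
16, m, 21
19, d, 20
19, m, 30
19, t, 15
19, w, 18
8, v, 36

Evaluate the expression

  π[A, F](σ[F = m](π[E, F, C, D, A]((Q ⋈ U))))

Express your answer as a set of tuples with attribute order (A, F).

{(19, m)}

Joining Q and U on A yields {(16, v, z, k, m, 21), (19, m, c, z, d, 20), (19, m, c, z, m, 30), (19, m, c, z, t, 15), (19, m, c, z, w, 18), (19, r, u, w, d, 20), (19, r, u, w, m, 30), (19, r, u, w, t, 15), (19, r, u, w, w, 18), (19, z, v, n, d, 20), (19, z, v, n, m, 30), (19, z, v, n, t, 15), (19, z, v, n, w, 18)}.
π_{E, F, C, D, A} gives {(k, v, m, 21, 16), (n, z, d, 20, 19), (n, z, m, 30, 19), (n, z, t, 15, 19), (n, z, w, 18, 19), (w, r, d, 20, 19), (w, r, m, 30, 19), (w, r, t, 15, 19), (w, r, w, 18, 19), (z, m, d, 20, 19), (z, m, m, 30, 19), (z, m, t, 15, 19), (z, m, w, 18, 19)}.
Filtering on F = m leaves {(z, m, d, 20, 19), (z, m, m, 30, 19), (z, m, t, 15, 19), (z, m, w, 18, 19)}.
π_{A, F} gives {(19, m)} (3 duplicate(s) eliminated).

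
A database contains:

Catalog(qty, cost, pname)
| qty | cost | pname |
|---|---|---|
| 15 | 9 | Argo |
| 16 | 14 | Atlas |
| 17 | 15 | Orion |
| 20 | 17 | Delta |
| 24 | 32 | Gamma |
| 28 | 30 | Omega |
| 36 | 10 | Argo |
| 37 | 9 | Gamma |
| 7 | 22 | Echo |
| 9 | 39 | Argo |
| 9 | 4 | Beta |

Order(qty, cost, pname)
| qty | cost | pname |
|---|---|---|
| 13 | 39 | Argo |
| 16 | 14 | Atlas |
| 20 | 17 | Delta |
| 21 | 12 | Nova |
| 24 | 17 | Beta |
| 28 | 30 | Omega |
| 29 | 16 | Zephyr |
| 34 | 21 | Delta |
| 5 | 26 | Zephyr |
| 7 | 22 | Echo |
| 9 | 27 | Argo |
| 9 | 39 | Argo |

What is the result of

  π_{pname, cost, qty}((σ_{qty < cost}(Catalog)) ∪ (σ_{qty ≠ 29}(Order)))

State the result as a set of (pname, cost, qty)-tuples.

{(Argo, 27, 9), (Argo, 39, 13), (Argo, 39, 9), (Atlas, 14, 16), (Beta, 17, 24), (Delta, 17, 20), (Delta, 21, 34), (Echo, 22, 7), (Gamma, 32, 24), (Nova, 12, 21), (Omega, 30, 28), (Zephyr, 26, 5)}

Filtering on qty < cost leaves {(24, 32, Gamma), (28, 30, Omega), (7, 22, Echo), (9, 39, Argo)}.
Filtering on qty ≠ 29 leaves {(13, 39, Argo), (16, 14, Atlas), (20, 17, Delta), (21, 12, Nova), (24, 17, Beta), (28, 30, Omega), (34, 21, Delta), (5, 26, Zephyr), (7, 22, Echo), (9, 27, Argo), (9, 39, Argo)}.
Union: {(24, 32, Gamma), (28, 30, Omega), (7, 22, Echo), (9, 39, Argo)} with {(13, 39, Argo), (16, 14, Atlas), (20, 17, Delta), (21, 12, Nova), (24, 17, Beta), (28, 30, Omega), (34, 21, Delta), (5, 26, Zephyr), (7, 22, Echo), (9, 27, Argo), (9, 39, Argo)} → {(13, 39, Argo), (16, 14, Atlas), (20, 17, Delta), (21, 12, Nova), (24, 17, Beta), (24, 32, Gamma), (28, 30, Omega), (34, 21, Delta), (5, 26, Zephyr), (7, 22, Echo), (9, 27, Argo), (9, 39, Argo)}
π_{pname, cost, qty} gives {(Argo, 27, 9), (Argo, 39, 13), (Argo, 39, 9), (Atlas, 14, 16), (Beta, 17, 24), (Delta, 17, 20), (Delta, 21, 34), (Echo, 22, 7), (Gamma, 32, 24), (Nova, 12, 21), (Omega, 30, 28), (Zephyr, 26, 5)}.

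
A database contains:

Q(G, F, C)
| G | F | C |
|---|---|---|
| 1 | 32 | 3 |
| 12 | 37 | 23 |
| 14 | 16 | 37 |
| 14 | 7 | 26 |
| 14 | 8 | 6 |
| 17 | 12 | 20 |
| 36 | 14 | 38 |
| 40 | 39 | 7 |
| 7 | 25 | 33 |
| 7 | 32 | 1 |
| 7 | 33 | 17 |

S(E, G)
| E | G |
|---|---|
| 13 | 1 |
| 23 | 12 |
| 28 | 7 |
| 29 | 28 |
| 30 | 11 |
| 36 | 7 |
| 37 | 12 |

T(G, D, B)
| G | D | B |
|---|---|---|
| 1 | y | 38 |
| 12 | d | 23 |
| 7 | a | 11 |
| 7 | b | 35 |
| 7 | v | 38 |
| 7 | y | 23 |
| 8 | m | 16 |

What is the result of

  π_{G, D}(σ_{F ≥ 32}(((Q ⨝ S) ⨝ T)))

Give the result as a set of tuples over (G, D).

Q ⋈ S (natural join on G): {(1, 32, 3, 13), (12, 37, 23, 23), (12, 37, 23, 37), (7, 25, 33, 28), (7, 25, 33, 36), (7, 32, 1, 28), (7, 32, 1, 36), (7, 33, 17, 28), (7, 33, 17, 36)}
(Q ⨝ S) ⋈ T (natural join on G): {(1, 32, 3, 13, y, 38), (12, 37, 23, 23, d, 23), (12, 37, 23, 37, d, 23), (7, 25, 33, 28, a, 11), (7, 25, 33, 28, b, 35), (7, 25, 33, 28, v, 38), (7, 25, 33, 28, y, 23), (7, 25, 33, 36, a, 11), (7, 25, 33, 36, b, 35), (7, 25, 33, 36, v, 38), (7, 25, 33, 36, y, 23), (7, 32, 1, 28, a, 11), (7, 32, 1, 28, b, 35), (7, 32, 1, 28, v, 38), (7, 32, 1, 28, y, 23), (7, 32, 1, 36, a, 11), (7, 32, 1, 36, b, 35), (7, 32, 1, 36, v, 38), (7, 32, 1, 36, y, 23), (7, 33, 17, 28, a, 11), (7, 33, 17, 28, b, 35), (7, 33, 17, 28, v, 38), (7, 33, 17, 28, y, 23), (7, 33, 17, 36, a, 11), (7, 33, 17, 36, b, 35), (7, 33, 17, 36, v, 38), (7, 33, 17, 36, y, 23)}
Selection F ≥ 32: {(1, 32, 3, 13, y, 38), (12, 37, 23, 23, d, 23), (12, 37, 23, 37, d, 23), (7, 32, 1, 28, a, 11), (7, 32, 1, 28, b, 35), (7, 32, 1, 28, v, 38), (7, 32, 1, 28, y, 23), (7, 32, 1, 36, a, 11), (7, 32, 1, 36, b, 35), (7, 32, 1, 36, v, 38), (7, 32, 1, 36, y, 23), (7, 33, 17, 28, a, 11), (7, 33, 17, 28, b, 35), (7, 33, 17, 28, v, 38), (7, 33, 17, 28, y, 23), (7, 33, 17, 36, a, 11), (7, 33, 17, 36, b, 35), (7, 33, 17, 36, v, 38), (7, 33, 17, 36, y, 23)}
Keep only column(s) G, D (13 duplicate(s) eliminated): {(1, y), (12, d), (7, a), (7, b), (7, v), (7, y)}

{(1, y), (12, d), (7, a), (7, b), (7, v), (7, y)}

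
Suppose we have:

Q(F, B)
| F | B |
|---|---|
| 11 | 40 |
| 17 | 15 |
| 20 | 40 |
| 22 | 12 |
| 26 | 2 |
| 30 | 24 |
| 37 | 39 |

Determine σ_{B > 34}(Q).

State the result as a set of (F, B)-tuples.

{(11, 40), (20, 40), (37, 39)}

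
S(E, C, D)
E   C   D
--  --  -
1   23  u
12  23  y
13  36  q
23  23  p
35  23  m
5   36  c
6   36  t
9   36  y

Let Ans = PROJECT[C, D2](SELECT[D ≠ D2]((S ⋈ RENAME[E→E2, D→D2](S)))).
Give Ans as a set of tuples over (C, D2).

{(23, m), (23, p), (23, u), (23, y), (36, c), (36, q), (36, t), (36, y)}

ρ[E→E2, D→D2]: schema becomes (E2, C, D2); tuples unchanged.
S ⋈ RENAME[E→E2, D→D2](S) (natural join on C): {(1, 23, u, 1, u), (1, 23, u, 12, y), (1, 23, u, 23, p), (1, 23, u, 35, m), (12, 23, y, 1, u), (12, 23, y, 12, y), (12, 23, y, 23, p), (12, 23, y, 35, m), (13, 36, q, 13, q), (13, 36, q, 5, c), (13, 36, q, 6, t), (13, 36, q, 9, y), (23, 23, p, 1, u), (23, 23, p, 12, y), (23, 23, p, 23, p), (23, 23, p, 35, m), (35, 23, m, 1, u), (35, 23, m, 12, y), (35, 23, m, 23, p), (35, 23, m, 35, m), (5, 36, c, 13, q), (5, 36, c, 5, c), (5, 36, c, 6, t), (5, 36, c, 9, y), (6, 36, t, 13, q), (6, 36, t, 5, c), (6, 36, t, 6, t), (6, 36, t, 9, y), (9, 36, y, 13, q), (9, 36, y, 5, c), (9, 36, y, 6, t), (9, 36, y, 9, y)}
Apply σ_{D ≠ D2}; surviving tuples: {(1, 23, u, 12, y), (1, 23, u, 23, p), (1, 23, u, 35, m), (12, 23, y, 1, u), (12, 23, y, 23, p), (12, 23, y, 35, m), (13, 36, q, 5, c), (13, 36, q, 6, t), (13, 36, q, 9, y), (23, 23, p, 1, u), (23, 23, p, 12, y), (23, 23, p, 35, m), (35, 23, m, 1, u), (35, 23, m, 12, y), (35, 23, m, 23, p), (5, 36, c, 13, q), (5, 36, c, 6, t), (5, 36, c, 9, y), (6, 36, t, 13, q), (6, 36, t, 5, c), (6, 36, t, 9, y), (9, 36, y, 13, q), (9, 36, y, 5, c), (9, 36, y, 6, t)}
π_{C, D2} gives {(23, m), (23, p), (23, u), (23, y), (36, c), (36, q), (36, t), (36, y)} (16 duplicate(s) eliminated).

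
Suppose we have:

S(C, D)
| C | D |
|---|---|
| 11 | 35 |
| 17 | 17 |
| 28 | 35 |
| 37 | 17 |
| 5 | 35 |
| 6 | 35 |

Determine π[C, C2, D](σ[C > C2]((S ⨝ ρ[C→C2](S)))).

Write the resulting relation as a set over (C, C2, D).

{(11, 5, 35), (11, 6, 35), (28, 11, 35), (28, 5, 35), (28, 6, 35), (37, 17, 17), (6, 5, 35)}

ρ[C→C2]: schema becomes (C2, D); tuples unchanged.
S ⋈ ρ[C→C2](S) (natural join on D): {(11, 35, 11), (11, 35, 28), (11, 35, 5), (11, 35, 6), (17, 17, 17), (17, 17, 37), (28, 35, 11), (28, 35, 28), (28, 35, 5), (28, 35, 6), (37, 17, 17), (37, 17, 37), (5, 35, 11), (5, 35, 28), (5, 35, 5), (5, 35, 6), (6, 35, 11), (6, 35, 28), (6, 35, 5), (6, 35, 6)}
Filtering on C > C2 leaves {(11, 35, 5), (11, 35, 6), (28, 35, 11), (28, 35, 5), (28, 35, 6), (37, 17, 17), (6, 35, 5)}.
π[C, C2, D]: project onto (C, C2, D) → {(11, 5, 35), (11, 6, 35), (28, 11, 35), (28, 5, 35), (28, 6, 35), (37, 17, 17), (6, 5, 35)}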